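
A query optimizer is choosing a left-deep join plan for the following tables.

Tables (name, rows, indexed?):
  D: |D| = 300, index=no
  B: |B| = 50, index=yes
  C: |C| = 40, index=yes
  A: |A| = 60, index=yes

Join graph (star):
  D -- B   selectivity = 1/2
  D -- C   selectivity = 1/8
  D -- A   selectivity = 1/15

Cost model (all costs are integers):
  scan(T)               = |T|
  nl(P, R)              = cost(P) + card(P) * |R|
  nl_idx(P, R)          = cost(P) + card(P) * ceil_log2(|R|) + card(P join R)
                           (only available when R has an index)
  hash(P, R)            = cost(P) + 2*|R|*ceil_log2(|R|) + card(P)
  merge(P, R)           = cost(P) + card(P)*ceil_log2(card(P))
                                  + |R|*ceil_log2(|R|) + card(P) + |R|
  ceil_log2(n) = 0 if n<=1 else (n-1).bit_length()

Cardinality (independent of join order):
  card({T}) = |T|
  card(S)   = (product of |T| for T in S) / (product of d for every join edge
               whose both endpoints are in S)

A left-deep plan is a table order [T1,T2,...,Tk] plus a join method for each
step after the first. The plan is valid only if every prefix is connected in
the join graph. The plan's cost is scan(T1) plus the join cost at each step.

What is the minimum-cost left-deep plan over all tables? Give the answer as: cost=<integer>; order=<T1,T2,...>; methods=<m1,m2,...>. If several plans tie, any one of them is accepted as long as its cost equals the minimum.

Selinger DP (subsets sized 1..n):
  {D}: scan cost=300, card=300
  {B}: scan cost=50, card=50
  {C}: scan cost=40, card=40
  {A}: scan cost=60, card=60
  {BD}: card=7500; try (B,hash)→1200, (D,merge)→3400, (B,merge)→3650, (D,hash)→5500, (B,nl_idx)→9600, (D,nl)→15050 …(+1); best=1200 via (B,hash)
  {CD}: card=1500; try (C,hash)→1080, (D,merge)→3320, (C,merge)→3580, (C,nl_idx)→3600, (D,hash)→5480, (D,nl)→12040 …(+1); best=1080 via (C,hash)
  {AD}: card=1200; try (A,hash)→1320, (A,nl_idx)→3300, (D,merge)→3480, (A,merge)→3720, (D,hash)→5520, (D,nl)→18060 …(+1); best=1320 via (A,hash)
  {BCD}: card=37500; try (B,hash)→3180, (C,hash)→9180, (B,merge)→19430, (B,nl_idx)→47580, (B,nl)→76080, (C,nl_idx)→83700 …(+2); best=3180 via (B,hash)
  {ABD}: card=30000; try (B,hash)→3120, (A,hash)→9420, (B,merge)→16070, (B,nl_idx)→38520, (B,nl)→61320, (A,nl_idx)→76200 …(+2); best=3120 via (B,hash)
  {ACD}: card=6000; try (C,hash)→3000, (A,hash)→3300, (C,nl_idx)→14520, (C,merge)→16000, (A,nl_idx)→16080, (A,merge)→19500 …(+2); best=3000 via (C,hash)
  {ABCD}: card=150000; try (B,hash)→9600, (C,hash)→33600, (A,hash)→41400, (B,merge)→87350, (B,nl_idx)→189000, (B,nl)→303000 …(+6); best=9600 via (B,hash)

cost=9600; order=D,A,C,B; methods=hash,hash,hash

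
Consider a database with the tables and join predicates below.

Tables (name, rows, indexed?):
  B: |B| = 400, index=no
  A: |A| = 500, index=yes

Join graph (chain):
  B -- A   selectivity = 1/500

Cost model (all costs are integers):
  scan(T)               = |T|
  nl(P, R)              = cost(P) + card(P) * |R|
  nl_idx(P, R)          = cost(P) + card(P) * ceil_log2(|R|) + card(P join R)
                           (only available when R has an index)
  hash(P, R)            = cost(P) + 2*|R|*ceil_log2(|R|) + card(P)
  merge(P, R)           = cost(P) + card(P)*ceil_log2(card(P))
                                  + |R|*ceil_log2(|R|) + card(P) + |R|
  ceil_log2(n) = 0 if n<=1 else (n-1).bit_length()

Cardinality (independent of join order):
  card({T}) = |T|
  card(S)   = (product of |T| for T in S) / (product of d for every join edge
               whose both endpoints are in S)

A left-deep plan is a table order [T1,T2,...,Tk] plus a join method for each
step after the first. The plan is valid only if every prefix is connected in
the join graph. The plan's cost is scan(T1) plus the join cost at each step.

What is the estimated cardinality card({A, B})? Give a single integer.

Tables in S: A(500), B(400)
Edges inside S: B-A(d=500)
numerator = 500 * 400 = 200000
denominator = 500 = 500
card(S) = 200000 / 500 = 400

400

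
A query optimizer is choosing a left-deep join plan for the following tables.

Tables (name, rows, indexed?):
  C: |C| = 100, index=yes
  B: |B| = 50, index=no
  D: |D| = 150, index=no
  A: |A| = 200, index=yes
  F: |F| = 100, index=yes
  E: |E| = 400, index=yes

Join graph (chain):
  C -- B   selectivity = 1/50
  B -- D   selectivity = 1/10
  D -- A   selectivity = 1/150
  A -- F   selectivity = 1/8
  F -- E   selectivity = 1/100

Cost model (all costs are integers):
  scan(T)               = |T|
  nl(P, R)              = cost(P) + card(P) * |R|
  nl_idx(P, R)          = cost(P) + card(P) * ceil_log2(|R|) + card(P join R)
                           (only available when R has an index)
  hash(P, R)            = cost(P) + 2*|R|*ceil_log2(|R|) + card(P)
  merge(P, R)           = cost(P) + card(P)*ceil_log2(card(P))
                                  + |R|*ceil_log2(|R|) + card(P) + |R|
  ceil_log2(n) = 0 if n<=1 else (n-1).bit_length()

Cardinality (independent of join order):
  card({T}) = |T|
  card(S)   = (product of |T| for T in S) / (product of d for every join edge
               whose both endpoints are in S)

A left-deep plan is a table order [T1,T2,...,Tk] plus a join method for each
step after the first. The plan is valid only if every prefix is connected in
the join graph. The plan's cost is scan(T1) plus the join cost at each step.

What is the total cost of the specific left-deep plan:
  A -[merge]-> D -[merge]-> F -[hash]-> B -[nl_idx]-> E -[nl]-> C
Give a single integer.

5171550

step 1: scan A: cost=200, card=200
step 2: join D via merge
    card(P join D) = 200*150/(150) = 200
    cost = 200 + 200*8 + 150*8 + 200 + 150 = 3350
step 3: join F via merge
    card(P join F) = 200*100/(8) = 2500
    cost = 3350 + 200*8 + 100*7 + 200 + 100 = 5950
step 4: join B via hash
    card(P join B) = 2500*50/(10) = 12500
    cost = 5950 + 2*50*6 + 2500 = 9050
step 5: join E via nl_idx
    card(P join E) = 12500*400/(100) = 50000
    cost = 9050 + 12500*9 + 50000 = 171550
step 6: join C via nl
    card(P join C) = 50000*100/(50) = 100000
    cost = 171550 + 50000*100 = 5171550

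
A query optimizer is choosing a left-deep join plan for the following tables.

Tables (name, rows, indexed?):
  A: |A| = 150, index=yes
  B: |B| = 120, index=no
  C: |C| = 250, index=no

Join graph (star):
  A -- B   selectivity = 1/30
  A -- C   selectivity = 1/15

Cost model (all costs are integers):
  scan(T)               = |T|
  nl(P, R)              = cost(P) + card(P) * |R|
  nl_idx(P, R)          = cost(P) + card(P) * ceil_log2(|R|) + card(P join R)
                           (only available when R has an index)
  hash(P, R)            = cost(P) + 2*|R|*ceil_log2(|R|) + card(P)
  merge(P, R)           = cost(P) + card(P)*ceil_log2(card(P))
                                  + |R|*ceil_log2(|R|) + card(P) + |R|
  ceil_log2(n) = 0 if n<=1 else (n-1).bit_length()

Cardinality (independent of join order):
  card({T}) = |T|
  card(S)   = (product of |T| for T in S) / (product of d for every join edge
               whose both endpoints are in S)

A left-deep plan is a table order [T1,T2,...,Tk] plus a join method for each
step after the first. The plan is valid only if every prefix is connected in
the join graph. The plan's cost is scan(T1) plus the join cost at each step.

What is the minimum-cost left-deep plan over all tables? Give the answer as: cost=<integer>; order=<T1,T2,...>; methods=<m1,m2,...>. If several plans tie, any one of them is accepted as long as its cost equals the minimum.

cost=6280; order=B,A,C; methods=nl_idx,hash

Selinger DP (subsets sized 1..n):
  {A}: scan cost=150, card=150
  {B}: scan cost=120, card=120
  {C}: scan cost=250, card=250
  {AB}: card=600; try (A,nl_idx)→1680, (B,hash)→1980, (A,merge)→2430, (B,merge)→2460, (A,hash)→2640, (A,nl)→18120 …(+1); best=1680 via (A,nl_idx)
  {AC}: card=2500; try (A,hash)→2900, (C,merge)→3750, (A,merge)→3850, (C,hash)→4300, (A,nl_idx)→4750, (C,nl)→37650 …(+1); best=2900 via (A,hash)
  {ABC}: card=10000; try (C,hash)→6280, (B,hash)→7080, (C,merge)→10530, (B,merge)→36360, (C,nl)→151680, (B,nl)→302900; best=6280 via (C,hash)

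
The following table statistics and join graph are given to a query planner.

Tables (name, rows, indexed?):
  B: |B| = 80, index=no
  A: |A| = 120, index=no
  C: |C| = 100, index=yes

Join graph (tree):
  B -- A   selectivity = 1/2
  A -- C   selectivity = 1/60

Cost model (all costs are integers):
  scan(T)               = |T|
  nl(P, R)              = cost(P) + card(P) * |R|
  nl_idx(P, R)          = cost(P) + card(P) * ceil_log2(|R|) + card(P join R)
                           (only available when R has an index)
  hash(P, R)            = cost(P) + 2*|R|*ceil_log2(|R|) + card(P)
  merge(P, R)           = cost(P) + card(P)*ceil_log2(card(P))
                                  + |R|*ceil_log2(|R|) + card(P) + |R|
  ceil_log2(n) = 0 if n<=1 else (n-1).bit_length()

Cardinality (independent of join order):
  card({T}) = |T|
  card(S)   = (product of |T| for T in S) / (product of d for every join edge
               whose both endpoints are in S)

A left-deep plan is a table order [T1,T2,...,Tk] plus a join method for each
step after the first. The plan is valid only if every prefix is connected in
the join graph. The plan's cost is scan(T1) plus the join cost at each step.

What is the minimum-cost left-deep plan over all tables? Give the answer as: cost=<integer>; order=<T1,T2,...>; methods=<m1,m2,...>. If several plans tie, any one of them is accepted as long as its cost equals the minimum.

cost=2480; order=A,C,B; methods=nl_idx,hash

Selinger DP (subsets sized 1..n):
  {B}: scan cost=80, card=80
  {A}: scan cost=120, card=120
  {C}: scan cost=100, card=100
  {AB}: card=4800; try (B,hash)→1360, (A,merge)→1680, (B,merge)→1720, (A,hash)→1840, (A,nl)→9680, (B,nl)→9720; best=1360 via (B,hash)
  {AC}: card=200; try (C,nl_idx)→1160, (C,hash)→1640, (A,merge)→1860, (C,merge)→1880, (A,hash)→1880, (A,nl)→12100 …(+1); best=1160 via (C,nl_idx)
  {ABC}: card=8000; try (B,hash)→2480, (B,merge)→3600, (C,hash)→7560, (B,nl)→17160, (C,nl_idx)→42960, (C,merge)→69360 …(+1); best=2480 via (B,hash)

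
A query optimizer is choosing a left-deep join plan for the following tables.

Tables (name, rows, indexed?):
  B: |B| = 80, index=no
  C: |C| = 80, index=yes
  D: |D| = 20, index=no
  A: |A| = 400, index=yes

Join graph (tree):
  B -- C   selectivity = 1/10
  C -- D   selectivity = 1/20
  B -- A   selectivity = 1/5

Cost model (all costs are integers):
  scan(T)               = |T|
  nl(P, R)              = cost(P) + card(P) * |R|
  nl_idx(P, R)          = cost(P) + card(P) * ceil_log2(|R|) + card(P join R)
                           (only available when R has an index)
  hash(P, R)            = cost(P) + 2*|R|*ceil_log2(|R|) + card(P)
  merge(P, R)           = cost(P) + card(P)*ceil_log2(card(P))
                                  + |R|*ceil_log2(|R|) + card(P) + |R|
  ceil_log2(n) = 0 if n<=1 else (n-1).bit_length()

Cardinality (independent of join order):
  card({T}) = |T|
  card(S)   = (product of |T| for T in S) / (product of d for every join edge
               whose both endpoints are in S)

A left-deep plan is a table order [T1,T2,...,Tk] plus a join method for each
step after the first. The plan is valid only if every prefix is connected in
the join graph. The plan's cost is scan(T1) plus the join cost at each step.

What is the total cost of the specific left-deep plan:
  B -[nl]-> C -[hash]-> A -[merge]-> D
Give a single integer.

884840

step 1: scan B: cost=80, card=80
step 2: join C via nl
    card(P join C) = 80*80/(10) = 640
    cost = 80 + 80*80 = 6480
step 3: join A via hash
    card(P join A) = 640*400/(5) = 51200
    cost = 6480 + 2*400*9 + 640 = 14320
step 4: join D via merge
    card(P join D) = 51200*20/(20) = 51200
    cost = 14320 + 51200*16 + 20*5 + 51200 + 20 = 884840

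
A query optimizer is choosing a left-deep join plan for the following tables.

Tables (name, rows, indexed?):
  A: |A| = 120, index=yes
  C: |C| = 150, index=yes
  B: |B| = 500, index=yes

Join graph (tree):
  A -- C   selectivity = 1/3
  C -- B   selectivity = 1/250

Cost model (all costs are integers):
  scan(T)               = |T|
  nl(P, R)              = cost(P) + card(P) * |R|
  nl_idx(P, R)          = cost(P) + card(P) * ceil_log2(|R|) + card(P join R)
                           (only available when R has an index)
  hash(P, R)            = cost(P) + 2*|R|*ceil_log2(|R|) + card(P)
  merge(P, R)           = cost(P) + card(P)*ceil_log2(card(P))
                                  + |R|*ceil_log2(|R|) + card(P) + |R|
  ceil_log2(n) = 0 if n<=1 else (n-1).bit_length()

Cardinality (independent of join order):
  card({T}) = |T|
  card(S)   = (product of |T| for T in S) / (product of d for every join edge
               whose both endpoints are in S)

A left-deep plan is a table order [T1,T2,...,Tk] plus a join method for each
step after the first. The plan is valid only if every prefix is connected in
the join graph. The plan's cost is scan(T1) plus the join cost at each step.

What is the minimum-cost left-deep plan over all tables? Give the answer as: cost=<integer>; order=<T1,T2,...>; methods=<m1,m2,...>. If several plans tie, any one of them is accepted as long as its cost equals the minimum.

Selinger DP (subsets sized 1..n):
  {A}: scan cost=120, card=120
  {C}: scan cost=150, card=150
  {B}: scan cost=500, card=500
  {AC}: card=6000; try (A,hash)→1980, (C,merge)→2430, (A,merge)→2460, (C,hash)→2640, (C,nl_idx)→7080, (A,nl_idx)→7200 …(+2); best=1980 via (A,hash)
  {BC}: card=300; try (B,nl_idx)→1800, (C,hash)→3400, (C,nl_idx)→4800, (B,merge)→6500, (C,merge)→6850, (B,hash)→9300 …(+2); best=1800 via (B,nl_idx)
  {ABC}: card=12000; try (A,hash)→3780, (A,merge)→5760, (A,nl_idx)→15900, (B,hash)→16980, (A,nl)→37800, (B,nl_idx)→67980 …(+2); best=3780 via (A,hash)

cost=3780; order=C,B,A; methods=nl_idx,hash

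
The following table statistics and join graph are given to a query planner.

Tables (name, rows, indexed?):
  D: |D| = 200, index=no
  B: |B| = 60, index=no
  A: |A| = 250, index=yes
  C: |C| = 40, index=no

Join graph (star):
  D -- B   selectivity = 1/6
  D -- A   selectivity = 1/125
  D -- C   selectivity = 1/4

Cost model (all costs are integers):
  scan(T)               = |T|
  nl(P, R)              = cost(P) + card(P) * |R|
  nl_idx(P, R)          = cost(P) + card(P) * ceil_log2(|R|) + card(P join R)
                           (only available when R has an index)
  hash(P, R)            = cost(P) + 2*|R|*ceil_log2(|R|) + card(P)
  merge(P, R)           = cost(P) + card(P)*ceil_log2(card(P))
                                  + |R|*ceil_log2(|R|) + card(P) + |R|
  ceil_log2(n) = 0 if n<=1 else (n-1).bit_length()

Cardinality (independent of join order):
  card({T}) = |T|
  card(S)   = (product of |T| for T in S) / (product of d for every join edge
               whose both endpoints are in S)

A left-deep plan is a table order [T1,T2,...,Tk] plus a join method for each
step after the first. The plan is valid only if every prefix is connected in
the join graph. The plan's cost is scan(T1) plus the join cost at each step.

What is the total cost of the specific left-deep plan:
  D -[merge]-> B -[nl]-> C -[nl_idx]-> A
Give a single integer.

282420

step 1: scan D: cost=200, card=200
step 2: join B via merge
    card(P join B) = 200*60/(6) = 2000
    cost = 200 + 200*8 + 60*6 + 200 + 60 = 2420
step 3: join C via nl
    card(P join C) = 2000*40/(4) = 20000
    cost = 2420 + 2000*40 = 82420
step 4: join A via nl_idx
    card(P join A) = 20000*250/(125) = 40000
    cost = 82420 + 20000*8 + 40000 = 282420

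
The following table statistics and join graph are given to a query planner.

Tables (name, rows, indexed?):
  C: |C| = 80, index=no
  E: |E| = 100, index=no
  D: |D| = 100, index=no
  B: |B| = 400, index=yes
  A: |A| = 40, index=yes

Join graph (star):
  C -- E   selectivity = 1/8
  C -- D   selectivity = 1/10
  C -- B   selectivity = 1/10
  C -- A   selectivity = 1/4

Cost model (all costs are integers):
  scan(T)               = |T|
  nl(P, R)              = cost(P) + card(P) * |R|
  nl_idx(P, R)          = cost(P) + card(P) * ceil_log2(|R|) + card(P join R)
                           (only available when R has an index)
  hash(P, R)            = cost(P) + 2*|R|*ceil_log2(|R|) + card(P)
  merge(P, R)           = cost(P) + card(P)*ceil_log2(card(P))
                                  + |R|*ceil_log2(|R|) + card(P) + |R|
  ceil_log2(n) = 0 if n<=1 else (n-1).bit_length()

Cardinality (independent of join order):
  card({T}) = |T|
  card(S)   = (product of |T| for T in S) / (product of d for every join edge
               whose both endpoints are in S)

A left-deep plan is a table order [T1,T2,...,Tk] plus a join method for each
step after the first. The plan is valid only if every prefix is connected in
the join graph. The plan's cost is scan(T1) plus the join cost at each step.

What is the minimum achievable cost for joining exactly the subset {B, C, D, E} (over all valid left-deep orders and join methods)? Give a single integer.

20720

Selinger DP over subsets of {B,C,D,E}:
  {C}: scan cost=80, card=80
  {E}: scan cost=100, card=100
  {D}: scan cost=100, card=100
  {B}: scan cost=400, card=400
  {CE}: card=1000; try (C,hash)→1320, (E,merge)→1520, (C,merge)→1540, (E,hash)→1560, (E,nl)→8080, (C,nl)→8100; best=1320 via (C,hash)
  {CD}: card=800; try (C,hash)→1320, (D,merge)→1520, (C,merge)→1540, (D,hash)→1560, (D,nl)→8080, (C,nl)→8100; best=1320 via (C,hash)
  {BC}: card=3200; try (C,hash)→1920, (B,nl_idx)→4000, (B,merge)→4720, (C,merge)→5040, (B,hash)→7360, (B,nl)→32080 …(+1); best=1920 via (C,hash)
  {CDE}: card=10000; try (E,hash)→3520, (D,hash)→3720, (E,merge)→10920, (D,merge)→13120, (E,nl)→81320, (D,nl)→101320; best=3520 via (E,hash)
  {BCE}: card=40000; try (E,hash)→6520, (B,hash)→9520, (B,merge)→16320, (E,merge)→44320, (B,nl_idx)→50320, (E,nl)→321920 …(+1); best=6520 via (E,hash)
  {BCD}: card=32000; try (D,hash)→6520, (B,hash)→9320, (B,merge)→14120, (B,nl_idx)→40520, (D,merge)→44320, (B,nl)→321320 …(+1); best=6520 via (D,hash)
  {BCDE}: card=400000; try (B,hash)→20720, (E,hash)→39920, (D,hash)→47920, (B,merge)→157520, (B,nl_idx)→493520, (E,merge)→519320 …(+4); best=20720 via (B,hash)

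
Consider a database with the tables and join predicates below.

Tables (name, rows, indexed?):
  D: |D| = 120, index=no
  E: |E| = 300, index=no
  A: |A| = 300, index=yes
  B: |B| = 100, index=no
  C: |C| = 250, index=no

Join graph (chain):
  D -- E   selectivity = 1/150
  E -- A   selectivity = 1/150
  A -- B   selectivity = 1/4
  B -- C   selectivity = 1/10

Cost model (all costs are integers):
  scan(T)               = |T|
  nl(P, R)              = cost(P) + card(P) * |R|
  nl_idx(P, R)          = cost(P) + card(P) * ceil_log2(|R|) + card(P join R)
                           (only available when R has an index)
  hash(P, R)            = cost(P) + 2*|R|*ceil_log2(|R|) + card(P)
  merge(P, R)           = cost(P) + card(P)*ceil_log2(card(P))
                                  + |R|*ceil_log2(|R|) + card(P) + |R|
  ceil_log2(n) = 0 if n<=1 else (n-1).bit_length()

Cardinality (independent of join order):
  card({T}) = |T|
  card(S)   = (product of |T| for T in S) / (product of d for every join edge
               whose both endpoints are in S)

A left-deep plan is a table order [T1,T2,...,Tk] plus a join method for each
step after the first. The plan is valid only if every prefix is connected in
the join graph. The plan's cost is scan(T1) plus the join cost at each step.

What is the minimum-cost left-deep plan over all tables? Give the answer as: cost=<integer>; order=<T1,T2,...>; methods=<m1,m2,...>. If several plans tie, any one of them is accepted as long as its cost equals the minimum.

Selinger DP (subsets sized 1..n):
  {D}: scan cost=120, card=120
  {E}: scan cost=300, card=300
  {A}: scan cost=300, card=300
  {B}: scan cost=100, card=100
  {C}: scan cost=250, card=250
  {DE}: card=240; try (D,hash)→2280, (E,merge)→4080, (D,merge)→4260, (E,hash)→5640, (E,nl)→36120, (D,nl)→36300; best=2280 via (D,hash)
  {AE}: card=600; try (A,nl_idx)→3600, (E,hash)→6000, (A,hash)→6000, (E,merge)→6300, (A,merge)→6300, (E,nl)→90300 …(+1); best=3600 via (A,nl_idx)
  {AB}: card=7500; try (B,hash)→2000, (A,merge)→3900, (B,merge)→4100, (A,hash)→5600, (A,nl_idx)→8500, (A,nl)→30100 …(+1); best=2000 via (B,hash)
  {BC}: card=2500; try (B,hash)→1900, (C,merge)→3150, (B,merge)→3300, (C,hash)→4200, (C,nl)→25100, (B,nl)→25250; best=1900 via (B,hash)
  {ADE}: card=480; try (A,nl_idx)→4920, (D,hash)→5880, (A,merge)→7440, (A,hash)→7920, (D,merge)→11160, (A,nl)→74280 …(+1); best=4920 via (A,nl_idx)
  {ABE}: card=15000; try (B,hash)→5600, (B,merge)→11000, (E,hash)→14900, (B,nl)→63600, (E,merge)→110000, (E,nl)→2252000; best=5600 via (B,hash)
  {ABC}: card=187500; try (A,hash)→9800, (C,hash)→13500, (A,merge)→37400, (C,merge)→109250, (A,nl_idx)→211900, (A,nl)→751900 …(+1); best=9800 via (A,hash)
  {ABDE}: card=12000; try (B,hash)→6800, (B,merge)→10520, (D,hash)→22280, (B,nl)→52920, (D,merge)→231560, (D,nl)→1805600; best=6800 via (B,hash)
  {ABCE}: card=375000; try (C,hash)→24600, (E,hash)→202700, (C,merge)→232850, (E,merge)→3575300, (C,nl)→3755600, (E,nl)→56259800; best=24600 via (C,hash)
  {ABCDE}: card=300000; try (C,hash)→22800, (C,merge)→189050, (D,hash)→401280, (C,nl)→3006800, (D,merge)→7525560, (D,nl)→45024600; best=22800 via (C,hash)

cost=22800; order=E,D,A,B,C; methods=hash,nl_idx,hash,hash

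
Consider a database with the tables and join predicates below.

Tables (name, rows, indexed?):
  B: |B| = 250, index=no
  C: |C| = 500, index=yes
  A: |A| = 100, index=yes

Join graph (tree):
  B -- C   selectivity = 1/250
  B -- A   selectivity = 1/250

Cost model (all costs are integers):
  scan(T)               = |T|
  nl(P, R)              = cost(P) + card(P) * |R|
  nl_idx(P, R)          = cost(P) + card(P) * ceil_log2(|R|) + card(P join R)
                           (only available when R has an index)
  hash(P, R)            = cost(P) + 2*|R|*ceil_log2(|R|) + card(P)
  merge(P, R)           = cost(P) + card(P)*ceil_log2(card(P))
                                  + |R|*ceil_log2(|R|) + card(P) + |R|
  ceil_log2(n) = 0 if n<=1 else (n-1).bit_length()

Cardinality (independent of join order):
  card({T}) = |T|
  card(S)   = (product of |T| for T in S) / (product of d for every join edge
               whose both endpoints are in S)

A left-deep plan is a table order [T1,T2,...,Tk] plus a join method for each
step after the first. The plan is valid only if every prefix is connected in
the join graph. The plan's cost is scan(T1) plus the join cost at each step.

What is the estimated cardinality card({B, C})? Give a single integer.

Tables in S: B(250), C(500)
Edges inside S: B-C(d=250)
numerator = 250 * 500 = 125000
denominator = 250 = 250
card(S) = 125000 / 250 = 500

500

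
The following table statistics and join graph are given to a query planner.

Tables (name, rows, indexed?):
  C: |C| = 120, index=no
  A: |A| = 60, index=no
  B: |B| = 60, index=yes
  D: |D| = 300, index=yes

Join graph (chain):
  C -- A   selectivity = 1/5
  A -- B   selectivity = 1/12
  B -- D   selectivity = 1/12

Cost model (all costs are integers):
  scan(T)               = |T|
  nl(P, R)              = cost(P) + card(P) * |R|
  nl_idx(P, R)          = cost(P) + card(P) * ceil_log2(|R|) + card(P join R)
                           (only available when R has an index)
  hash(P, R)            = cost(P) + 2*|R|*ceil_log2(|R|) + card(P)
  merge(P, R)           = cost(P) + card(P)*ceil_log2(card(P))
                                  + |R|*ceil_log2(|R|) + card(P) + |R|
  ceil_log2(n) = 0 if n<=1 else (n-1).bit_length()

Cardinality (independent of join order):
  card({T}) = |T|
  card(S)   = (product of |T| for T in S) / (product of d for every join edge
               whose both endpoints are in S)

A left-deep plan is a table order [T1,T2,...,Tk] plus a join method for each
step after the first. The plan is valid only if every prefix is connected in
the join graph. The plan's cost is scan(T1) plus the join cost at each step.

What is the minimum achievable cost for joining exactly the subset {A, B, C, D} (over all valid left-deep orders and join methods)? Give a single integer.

Selinger DP over subsets of {A,B,C,D}:
  {C}: scan cost=120, card=120
  {A}: scan cost=60, card=60
  {B}: scan cost=60, card=60
  {D}: scan cost=300, card=300
  {AC}: card=1440; try (A,hash)→960, (C,merge)→1440, (A,merge)→1500, (C,hash)→1800, (C,nl)→7260, (A,nl)→7320; best=960 via (A,hash)
  {AB}: card=300; try (B,nl_idx)→720, (B,hash)→840, (A,hash)→840, (B,merge)→900, (A,merge)→900, (B,nl)→3660 …(+1); best=720 via (B,nl_idx)
  {BD}: card=1500; try (B,hash)→1320, (D,nl_idx)→2100, (D,merge)→3480, (B,nl_idx)→3600, (B,merge)→3720, (D,hash)→5520 …(+2); best=1320 via (B,hash)
  {ABC}: card=7200; try (C,hash)→2700, (B,hash)→3120, (C,merge)→4680, (B,nl_idx)→16800, (B,merge)→18660, (C,nl)→36720 …(+1); best=2700 via (C,hash)
  {ABD}: card=7500; try (A,hash)→3540, (D,hash)→6420, (D,merge)→6720, (D,nl_idx)→10920, (A,merge)→19740, (D,nl)→90720 …(+1); best=3540 via (A,hash)
  {ABCD}: card=180000; try (C,hash)→12720, (D,hash)→15300, (D,merge)→106500, (C,merge)→109500, (D,nl_idx)→247500, (C,nl)→903540 …(+1); best=12720 via (C,hash)

12720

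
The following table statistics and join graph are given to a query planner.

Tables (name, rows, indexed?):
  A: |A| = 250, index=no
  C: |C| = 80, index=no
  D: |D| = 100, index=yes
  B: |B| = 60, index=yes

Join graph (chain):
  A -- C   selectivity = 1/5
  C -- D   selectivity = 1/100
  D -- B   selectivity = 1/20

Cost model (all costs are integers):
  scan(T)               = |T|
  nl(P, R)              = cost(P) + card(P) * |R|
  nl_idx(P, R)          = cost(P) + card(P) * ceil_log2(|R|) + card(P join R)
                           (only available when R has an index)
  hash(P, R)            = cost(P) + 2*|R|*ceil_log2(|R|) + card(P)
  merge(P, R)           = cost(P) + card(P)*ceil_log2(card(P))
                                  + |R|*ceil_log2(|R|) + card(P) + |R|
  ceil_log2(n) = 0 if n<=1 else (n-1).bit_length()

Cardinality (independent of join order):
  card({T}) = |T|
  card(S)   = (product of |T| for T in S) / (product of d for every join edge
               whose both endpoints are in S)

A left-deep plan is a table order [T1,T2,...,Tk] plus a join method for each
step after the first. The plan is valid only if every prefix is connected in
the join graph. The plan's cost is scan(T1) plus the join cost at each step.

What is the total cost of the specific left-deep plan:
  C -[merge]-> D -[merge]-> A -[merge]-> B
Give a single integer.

56830

step 1: scan C: cost=80, card=80
step 2: join D via merge
    card(P join D) = 80*100/(100) = 80
    cost = 80 + 80*7 + 100*7 + 80 + 100 = 1520
step 3: join A via merge
    card(P join A) = 80*250/(5) = 4000
    cost = 1520 + 80*7 + 250*8 + 80 + 250 = 4410
step 4: join B via merge
    card(P join B) = 4000*60/(20) = 12000
    cost = 4410 + 4000*12 + 60*6 + 4000 + 60 = 56830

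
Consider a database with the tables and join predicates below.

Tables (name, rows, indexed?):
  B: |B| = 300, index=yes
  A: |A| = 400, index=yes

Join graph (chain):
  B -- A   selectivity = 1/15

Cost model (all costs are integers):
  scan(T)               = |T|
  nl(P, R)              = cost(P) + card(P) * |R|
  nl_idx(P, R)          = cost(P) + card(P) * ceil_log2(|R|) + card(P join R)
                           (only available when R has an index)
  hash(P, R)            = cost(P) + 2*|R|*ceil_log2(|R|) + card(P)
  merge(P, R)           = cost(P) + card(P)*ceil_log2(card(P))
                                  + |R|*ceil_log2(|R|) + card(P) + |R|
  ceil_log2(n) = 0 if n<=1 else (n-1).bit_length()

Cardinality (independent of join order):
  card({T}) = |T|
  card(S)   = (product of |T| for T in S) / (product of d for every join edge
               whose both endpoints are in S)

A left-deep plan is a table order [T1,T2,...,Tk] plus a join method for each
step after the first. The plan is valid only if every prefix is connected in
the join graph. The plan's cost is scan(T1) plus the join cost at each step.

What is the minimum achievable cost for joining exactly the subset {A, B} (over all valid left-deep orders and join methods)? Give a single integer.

Selinger DP over subsets of {A,B}:
  {B}: scan cost=300, card=300
  {A}: scan cost=400, card=400
  {AB}: card=8000; try (B,hash)→6200, (A,merge)→7300, (B,merge)→7400, (A,hash)→7800, (A,nl_idx)→11000, (B,nl_idx)→12000 …(+2); best=6200 via (B,hash)

6200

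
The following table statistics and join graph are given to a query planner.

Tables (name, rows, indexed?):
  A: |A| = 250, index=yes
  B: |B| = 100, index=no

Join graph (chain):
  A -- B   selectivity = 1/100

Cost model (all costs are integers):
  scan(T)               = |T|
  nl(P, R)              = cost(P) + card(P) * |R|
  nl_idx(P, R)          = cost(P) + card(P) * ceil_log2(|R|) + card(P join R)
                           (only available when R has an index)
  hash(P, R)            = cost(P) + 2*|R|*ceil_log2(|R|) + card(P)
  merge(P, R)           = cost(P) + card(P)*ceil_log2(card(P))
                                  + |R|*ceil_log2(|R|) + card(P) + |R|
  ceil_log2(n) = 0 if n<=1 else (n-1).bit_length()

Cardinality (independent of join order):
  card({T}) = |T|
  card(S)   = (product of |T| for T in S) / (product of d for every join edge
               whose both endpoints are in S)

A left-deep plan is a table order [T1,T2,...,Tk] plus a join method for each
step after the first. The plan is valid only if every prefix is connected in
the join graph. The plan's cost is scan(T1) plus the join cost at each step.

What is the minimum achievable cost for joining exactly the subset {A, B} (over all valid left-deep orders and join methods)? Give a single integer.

1150

Selinger DP over subsets of {A,B}:
  {A}: scan cost=250, card=250
  {B}: scan cost=100, card=100
  {AB}: card=250; try (A,nl_idx)→1150, (B,hash)→1900, (A,merge)→3150, (B,merge)→3300, (A,hash)→4200, (A,nl)→25100 …(+1); best=1150 via (A,nl_idx)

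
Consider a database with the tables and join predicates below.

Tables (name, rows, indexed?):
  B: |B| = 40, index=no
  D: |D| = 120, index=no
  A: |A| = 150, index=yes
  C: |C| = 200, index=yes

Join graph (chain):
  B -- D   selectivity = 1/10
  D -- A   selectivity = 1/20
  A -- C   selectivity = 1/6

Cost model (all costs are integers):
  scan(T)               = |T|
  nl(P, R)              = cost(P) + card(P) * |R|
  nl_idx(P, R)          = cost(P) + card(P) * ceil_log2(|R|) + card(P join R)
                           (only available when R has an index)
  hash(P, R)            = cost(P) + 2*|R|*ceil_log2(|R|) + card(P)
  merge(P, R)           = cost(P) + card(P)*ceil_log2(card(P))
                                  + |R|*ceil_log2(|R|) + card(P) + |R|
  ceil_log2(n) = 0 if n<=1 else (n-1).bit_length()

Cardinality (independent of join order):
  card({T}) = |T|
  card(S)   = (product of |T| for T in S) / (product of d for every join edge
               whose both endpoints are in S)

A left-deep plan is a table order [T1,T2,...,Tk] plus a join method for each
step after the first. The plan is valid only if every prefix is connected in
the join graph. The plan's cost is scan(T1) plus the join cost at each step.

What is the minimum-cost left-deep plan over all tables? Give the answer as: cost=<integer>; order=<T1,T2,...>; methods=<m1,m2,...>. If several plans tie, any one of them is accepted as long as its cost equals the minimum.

Selinger DP (subsets sized 1..n):
  {B}: scan cost=40, card=40
  {D}: scan cost=120, card=120
  {A}: scan cost=150, card=150
  {C}: scan cost=200, card=200
  {BD}: card=480; try (B,hash)→720, (D,merge)→1280, (B,merge)→1360, (D,hash)→1760, (D,nl)→4840, (B,nl)→4920; best=720 via (B,hash)
  {AD}: card=900; try (D,hash)→1980, (A,nl_idx)→1980, (A,merge)→2430, (D,merge)→2460, (A,hash)→2640, (A,nl)→18120 …(+1); best=1980 via (D,hash)
  {AC}: card=5000; try (A,hash)→2800, (C,merge)→3300, (A,merge)→3350, (C,hash)→3500, (C,nl_idx)→6350, (A,nl_idx)→6800 …(+2); best=2800 via (A,hash)
  {ABD}: card=3600; try (B,hash)→3360, (A,hash)→3600, (A,merge)→6870, (A,nl_idx)→8160, (B,merge)→12160, (B,nl)→37980 …(+1); best=3360 via (B,hash)
  {ACD}: card=30000; try (C,hash)→6080, (D,hash)→9480, (C,merge)→13680, (C,nl_idx)→39180, (D,merge)→73760, (C,nl)→181980 …(+1); best=6080 via (C,hash)
  {ABCD}: card=120000; try (C,hash)→10160, (B,hash)→36560, (C,merge)→51960, (C,nl_idx)→152160, (B,merge)→486360, (C,nl)→723360 …(+1); best=10160 via (C,hash)

cost=10160; order=A,D,B,C; methods=hash,hash,hash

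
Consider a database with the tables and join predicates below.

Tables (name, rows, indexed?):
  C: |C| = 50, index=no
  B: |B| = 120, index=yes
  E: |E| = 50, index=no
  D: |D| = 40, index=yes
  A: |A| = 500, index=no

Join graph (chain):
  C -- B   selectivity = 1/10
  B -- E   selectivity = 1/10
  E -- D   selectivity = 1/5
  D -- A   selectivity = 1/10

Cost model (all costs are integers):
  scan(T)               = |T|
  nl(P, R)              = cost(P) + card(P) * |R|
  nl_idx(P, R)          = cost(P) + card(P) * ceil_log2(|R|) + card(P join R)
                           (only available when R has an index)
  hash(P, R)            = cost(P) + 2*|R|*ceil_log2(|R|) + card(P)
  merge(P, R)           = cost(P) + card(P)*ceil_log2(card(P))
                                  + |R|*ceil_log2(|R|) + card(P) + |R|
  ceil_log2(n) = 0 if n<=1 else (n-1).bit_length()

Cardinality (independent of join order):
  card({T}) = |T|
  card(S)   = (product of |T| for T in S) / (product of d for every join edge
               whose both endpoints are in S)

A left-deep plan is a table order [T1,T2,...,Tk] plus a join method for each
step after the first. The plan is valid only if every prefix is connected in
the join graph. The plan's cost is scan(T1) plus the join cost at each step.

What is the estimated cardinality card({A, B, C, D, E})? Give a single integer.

Tables in S: A(500), B(120), C(50), D(40), E(50)
Edges inside S: C-B(d=10), B-E(d=10), E-D(d=5), D-A(d=10)
numerator = 500 * 120 * 50 * 40 * 50 = 6000000000
denominator = 10 * 10 * 5 * 10 = 5000
card(S) = 6000000000 / 5000 = 1200000

1200000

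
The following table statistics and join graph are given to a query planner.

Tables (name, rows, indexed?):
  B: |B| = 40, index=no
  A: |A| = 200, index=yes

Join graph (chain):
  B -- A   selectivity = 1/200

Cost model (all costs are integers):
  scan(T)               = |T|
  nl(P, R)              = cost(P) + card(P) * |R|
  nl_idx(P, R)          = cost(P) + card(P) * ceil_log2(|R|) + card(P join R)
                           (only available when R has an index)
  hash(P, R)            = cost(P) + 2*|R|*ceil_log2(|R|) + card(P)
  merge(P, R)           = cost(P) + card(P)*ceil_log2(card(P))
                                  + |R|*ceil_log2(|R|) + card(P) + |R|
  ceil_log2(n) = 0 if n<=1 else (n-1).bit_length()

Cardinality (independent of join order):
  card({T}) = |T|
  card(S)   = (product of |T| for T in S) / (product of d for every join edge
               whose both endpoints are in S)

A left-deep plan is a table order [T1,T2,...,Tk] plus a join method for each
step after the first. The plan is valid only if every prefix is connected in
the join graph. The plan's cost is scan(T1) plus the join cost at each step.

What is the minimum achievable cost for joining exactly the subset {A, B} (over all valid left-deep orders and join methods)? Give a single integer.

400

Selinger DP over subsets of {A,B}:
  {B}: scan cost=40, card=40
  {A}: scan cost=200, card=200
  {AB}: card=40; try (A,nl_idx)→400, (B,hash)→880, (A,merge)→2120, (B,merge)→2280, (A,hash)→3280, (A,nl)→8040 …(+1); best=400 via (A,nl_idx)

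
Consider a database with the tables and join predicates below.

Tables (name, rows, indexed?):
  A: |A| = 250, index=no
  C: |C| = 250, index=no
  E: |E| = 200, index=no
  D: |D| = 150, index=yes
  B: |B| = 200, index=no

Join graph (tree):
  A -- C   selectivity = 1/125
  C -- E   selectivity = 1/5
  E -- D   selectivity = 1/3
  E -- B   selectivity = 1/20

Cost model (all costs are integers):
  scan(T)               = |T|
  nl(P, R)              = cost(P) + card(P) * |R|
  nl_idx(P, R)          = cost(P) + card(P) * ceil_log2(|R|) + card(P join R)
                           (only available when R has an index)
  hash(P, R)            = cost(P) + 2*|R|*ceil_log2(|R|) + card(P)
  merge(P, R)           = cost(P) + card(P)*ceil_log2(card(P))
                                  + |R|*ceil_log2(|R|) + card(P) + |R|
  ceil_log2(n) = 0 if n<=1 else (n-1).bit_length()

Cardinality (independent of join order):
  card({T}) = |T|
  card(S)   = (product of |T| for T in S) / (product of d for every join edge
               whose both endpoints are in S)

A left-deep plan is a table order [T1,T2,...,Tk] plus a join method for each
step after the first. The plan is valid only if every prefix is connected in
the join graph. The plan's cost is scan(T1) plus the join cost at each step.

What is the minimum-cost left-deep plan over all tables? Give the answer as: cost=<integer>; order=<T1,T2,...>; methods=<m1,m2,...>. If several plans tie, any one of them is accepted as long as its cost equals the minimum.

cost=233800; order=A,C,E,B,D; methods=hash,hash,hash,hash

Selinger DP (subsets sized 1..n):
  {A}: scan cost=250, card=250
  {C}: scan cost=250, card=250
  {E}: scan cost=200, card=200
  {D}: scan cost=150, card=150
  {B}: scan cost=200, card=200
  {AC}: card=500; try (C,hash)→4500, (A,hash)→4500, (C,merge)→4750, (A,merge)→4750, (C,nl)→62750, (A,nl)→62750; best=4500 via (C,hash)
  {CE}: card=10000; try (E,hash)→3700, (C,merge)→4250, (E,merge)→4300, (C,hash)→4400, (C,nl)→50200, (E,nl)→50250; best=3700 via (E,hash)
  {DE}: card=10000; try (D,hash)→2800, (E,merge)→3300, (D,merge)→3350, (E,hash)→3500, (D,nl_idx)→11800, (E,nl)→30150 …(+1); best=2800 via (D,hash)
  {BE}: card=2000; try (E,hash)→3600, (B,hash)→3600, (E,merge)→3800, (B,merge)→3800, (E,nl)→40200, (B,nl)→40200; best=3600 via (E,hash)
  {ACE}: card=20000; try (E,hash)→8200, (E,merge)→11300, (A,hash)→17700, (E,nl)→104500, (A,merge)→155950, (A,nl)→2503700; best=8200 via (E,hash)
  {CDE}: card=500000; try (D,hash)→16100, (C,hash)→16800, (D,merge)→155050, (C,merge)→155050, (D,nl_idx)→583700, (D,nl)→1503700 …(+1); best=16100 via (D,hash)
  {BCE}: card=100000; try (C,hash)→9600, (B,hash)→16900, (C,merge)→29850, (B,merge)→155500, (C,nl)→503600, (B,nl)→2003700; best=9600 via (C,hash)
  {BDE}: card=100000; try (D,hash)→8000, (B,hash)→16000, (D,merge)→28950, (D,nl_idx)→119600, (B,merge)→154600, (D,nl)→303600 …(+1); best=8000 via (D,hash)
  {ACDE}: card=1000000; try (D,hash)→30600, (D,merge)→329550, (A,hash)→520100, (D,nl_idx)→1168200, (D,nl)→3008200, (A,merge)→10018350 …(+1); best=30600 via (D,hash)
  {ABCE}: card=200000; try (B,hash)→31400, (A,hash)→113600, (B,merge)→330000, (A,merge)→1811850, (B,nl)→4008200, (A,nl)→25009600; best=31400 via (B,hash)
  {BCDE}: card=5000000; try (D,hash)→112000, (C,hash)→112000, (B,hash)→519300, (C,merge)→1810250, (D,merge)→1810950, (D,nl_idx)→5809600 …(+4); best=112000 via (D,hash)
  {ABCDE}: card=10000000; try (D,hash)→233800, (B,hash)→1033800, (D,merge)→3832750, (A,hash)→5116000, (D,nl_idx)→11631400, (B,merge)→21032400 …(+4); best=233800 via (D,hash)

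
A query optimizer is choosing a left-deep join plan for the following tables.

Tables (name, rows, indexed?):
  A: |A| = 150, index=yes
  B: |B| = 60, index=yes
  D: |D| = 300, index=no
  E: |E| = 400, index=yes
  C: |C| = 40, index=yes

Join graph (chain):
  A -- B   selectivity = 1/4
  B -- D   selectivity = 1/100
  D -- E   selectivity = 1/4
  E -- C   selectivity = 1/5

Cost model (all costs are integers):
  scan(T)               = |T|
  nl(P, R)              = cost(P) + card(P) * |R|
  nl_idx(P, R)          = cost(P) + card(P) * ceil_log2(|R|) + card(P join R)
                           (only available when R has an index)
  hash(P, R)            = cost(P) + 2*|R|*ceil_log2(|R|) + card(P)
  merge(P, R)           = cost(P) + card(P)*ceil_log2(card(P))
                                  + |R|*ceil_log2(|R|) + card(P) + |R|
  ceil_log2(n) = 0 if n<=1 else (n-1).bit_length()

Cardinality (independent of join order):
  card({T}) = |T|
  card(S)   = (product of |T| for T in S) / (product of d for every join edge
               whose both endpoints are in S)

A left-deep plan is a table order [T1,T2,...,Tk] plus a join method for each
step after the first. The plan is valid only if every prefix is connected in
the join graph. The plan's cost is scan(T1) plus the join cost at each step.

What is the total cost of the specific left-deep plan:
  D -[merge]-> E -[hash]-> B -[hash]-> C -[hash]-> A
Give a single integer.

step 1: scan D: cost=300, card=300
step 2: join E via merge
    card(P join E) = 300*400/(4) = 30000
    cost = 300 + 300*9 + 400*9 + 300 + 400 = 7300
step 3: join B via hash
    card(P join B) = 30000*60/(100) = 18000
    cost = 7300 + 2*60*6 + 30000 = 38020
step 4: join C via hash
    card(P join C) = 18000*40/(5) = 144000
    cost = 38020 + 2*40*6 + 18000 = 56500
step 5: join A via hash
    card(P join A) = 144000*150/(4) = 5400000
    cost = 56500 + 2*150*8 + 144000 = 202900

202900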